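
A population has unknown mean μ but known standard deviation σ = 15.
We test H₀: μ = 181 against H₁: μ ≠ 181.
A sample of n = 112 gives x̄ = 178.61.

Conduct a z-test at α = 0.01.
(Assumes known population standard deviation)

Standard error: SE = σ/√n = 15/√112 = 1.4174
z-statistic: z = (x̄ - μ₀)/SE = (178.61 - 181)/1.4174 = -1.6862
Critical value: ±2.576
p-value = 0.0918
Decision: fail to reject H₀

Answer: z = -1.6862, fail to reject H₀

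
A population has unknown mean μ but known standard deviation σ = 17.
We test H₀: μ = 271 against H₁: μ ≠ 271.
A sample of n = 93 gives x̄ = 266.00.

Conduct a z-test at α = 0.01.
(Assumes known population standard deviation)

Answer: z = -2.8364, reject H₀

Derivation:
Standard error: SE = σ/√n = 17/√93 = 1.7628
z-statistic: z = (x̄ - μ₀)/SE = (266.00 - 271)/1.7628 = -2.8364
Critical value: ±2.576
p-value = 0.0046
Decision: reject H₀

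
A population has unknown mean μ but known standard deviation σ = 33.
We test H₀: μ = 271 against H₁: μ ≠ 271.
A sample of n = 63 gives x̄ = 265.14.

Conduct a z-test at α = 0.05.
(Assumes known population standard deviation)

Answer: z = -1.4095, fail to reject H₀

Derivation:
Standard error: SE = σ/√n = 33/√63 = 4.1576
z-statistic: z = (x̄ - μ₀)/SE = (265.14 - 271)/4.1576 = -1.4095
Critical value: ±1.960
p-value = 0.1587
Decision: fail to reject H₀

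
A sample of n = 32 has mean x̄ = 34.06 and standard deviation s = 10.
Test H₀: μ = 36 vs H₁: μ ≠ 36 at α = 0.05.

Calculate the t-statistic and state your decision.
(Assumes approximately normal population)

Answer: t = -1.0974, fail to reject H₀

Derivation:
df = n - 1 = 31
SE = s/√n = 10/√32 = 1.7678
t = (x̄ - μ₀)/SE = (34.06 - 36)/1.7678 = -1.0974
Critical value: t_{0.025,31} = ±2.040
p-value ≈ 0.2809
Decision: fail to reject H₀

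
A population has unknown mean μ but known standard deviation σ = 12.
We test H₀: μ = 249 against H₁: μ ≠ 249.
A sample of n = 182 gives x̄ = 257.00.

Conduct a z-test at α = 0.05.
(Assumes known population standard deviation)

Answer: z = 8.9938, reject H₀

Derivation:
Standard error: SE = σ/√n = 12/√182 = 0.8895
z-statistic: z = (x̄ - μ₀)/SE = (257.00 - 249)/0.8895 = 8.9938
Critical value: ±1.960
p-value < 0.0001
Decision: reject H₀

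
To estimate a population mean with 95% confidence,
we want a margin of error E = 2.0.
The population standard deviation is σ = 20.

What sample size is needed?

Answer: n = 385

Derivation:
z_0.025 = 1.960
n = (z×σ/E)² = (1.960×20/2.0)²
n = 384.1600
Round up: n = 385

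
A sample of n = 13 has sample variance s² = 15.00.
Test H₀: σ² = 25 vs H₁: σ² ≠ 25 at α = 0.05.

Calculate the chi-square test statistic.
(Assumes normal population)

Answer: χ² = 7.2000, fail to reject H₀

Derivation:
df = n - 1 = 12
χ² = (n-1)s²/σ₀² = 12×15.00/25 = 7.2000
Critical values: χ²_{0.975,12} = 4.404, χ²_{0.025,12} = 23.337
Rejection region: χ² < 4.404 or χ² > 23.337
Decision: fail to reject H₀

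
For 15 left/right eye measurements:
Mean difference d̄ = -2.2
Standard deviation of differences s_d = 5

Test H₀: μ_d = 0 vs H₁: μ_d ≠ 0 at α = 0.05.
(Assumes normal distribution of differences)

Answer: t = -1.7041, fail to reject H₀

Derivation:
df = n - 1 = 14
SE = s_d/√n = 5/√15 = 1.2910
t = d̄/SE = -2.2/1.2910 = -1.7041
Critical value: t_{0.025,14} = ±2.145
p-value ≈ 0.1104
Decision: fail to reject H₀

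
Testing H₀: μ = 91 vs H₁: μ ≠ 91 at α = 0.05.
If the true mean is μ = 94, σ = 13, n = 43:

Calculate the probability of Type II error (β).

SE = σ/√n = 13/√43 = 1.9825
Critical values: μ₀ ± z_0.025×SE = 91 ± 1.960×1.9825
Acceptance region: (87.1143, 94.8857)
Under H₁ (μ = 94): z_high = (94.8857 - 94)/1.9825 = 0.4468, z_low = (87.1143 - 94)/1.9825 = -3.4732
β = P(not reject | H₁) = Φ(0.4468) - Φ(-3.4732) ≈ 0.6722

Answer: β ≈ 0.6722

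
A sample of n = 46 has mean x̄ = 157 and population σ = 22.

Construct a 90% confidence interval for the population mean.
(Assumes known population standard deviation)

Confidence level: 90%, α = 0.1
z_0.05 = 1.645
SE = σ/√n = 22/√46 = 3.2437
Margin of error = 1.645 × 3.2437 = 5.3359
CI: x̄ ± margin = 157 ± 5.3359
CI: (151.6641, 162.3359)

Answer: (151.6641, 162.3359)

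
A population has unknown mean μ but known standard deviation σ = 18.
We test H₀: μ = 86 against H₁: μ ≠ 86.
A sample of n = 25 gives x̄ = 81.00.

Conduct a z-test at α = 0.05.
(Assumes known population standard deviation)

Answer: z = -1.3889, fail to reject H₀

Derivation:
Standard error: SE = σ/√n = 18/√25 = 3.6000
z-statistic: z = (x̄ - μ₀)/SE = (81.00 - 86)/3.6000 = -1.3889
Critical value: ±1.960
p-value = 0.1649
Decision: fail to reject H₀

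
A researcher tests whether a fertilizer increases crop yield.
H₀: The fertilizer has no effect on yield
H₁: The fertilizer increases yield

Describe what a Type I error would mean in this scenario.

Type I error: rejecting H₀ when it is actually true (false positive).
Type II error: failing to reject H₀ when H₁ is actually true (false negative).

Answer: Concluding the fertilizer works when it doesn't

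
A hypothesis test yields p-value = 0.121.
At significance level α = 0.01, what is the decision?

Compare p-value to α:
0.121 ≥ 0.01
Decision: fail to reject H₀

Answer: fail to reject H₀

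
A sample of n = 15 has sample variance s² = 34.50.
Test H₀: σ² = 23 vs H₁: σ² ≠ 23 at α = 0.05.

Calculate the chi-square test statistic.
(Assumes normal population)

df = n - 1 = 14
χ² = (n-1)s²/σ₀² = 14×34.50/23 = 21.0000
Critical values: χ²_{0.975,14} = 5.629, χ²_{0.025,14} = 26.119
Rejection region: χ² < 5.629 or χ² > 26.119
Decision: fail to reject H₀

Answer: χ² = 21.0000, fail to reject H₀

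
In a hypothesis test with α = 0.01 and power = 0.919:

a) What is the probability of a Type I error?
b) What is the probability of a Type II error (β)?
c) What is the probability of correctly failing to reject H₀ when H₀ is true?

a) Type I error probability = α = 0.01
b) Power = P(reject H₀ | H₁ true) = 1 - β = 0.919, so Type II error probability = β = 1 - Power = 0.081
c) P(fail to reject H₀ | H₀ true) = 1 - α = 0.99

Answer: a) 0.01, b) 0.081, c) 0.99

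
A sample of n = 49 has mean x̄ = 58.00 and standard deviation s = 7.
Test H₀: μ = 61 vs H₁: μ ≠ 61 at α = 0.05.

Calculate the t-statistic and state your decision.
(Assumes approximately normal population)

df = n - 1 = 48
SE = s/√n = 7/√49 = 1.0000
t = (x̄ - μ₀)/SE = (58.00 - 61)/1.0000 = -3.0000
Critical value: t_{0.025,48} = ±2.011
p-value ≈ 0.0043
Decision: reject H₀

Answer: t = -3.0000, reject H₀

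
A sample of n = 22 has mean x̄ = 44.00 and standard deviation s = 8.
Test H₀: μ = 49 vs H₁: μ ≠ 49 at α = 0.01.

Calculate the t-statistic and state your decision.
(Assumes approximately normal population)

df = n - 1 = 21
SE = s/√n = 8/√22 = 1.7056
t = (x̄ - μ₀)/SE = (44.00 - 49)/1.7056 = -2.9315
Critical value: t_{0.005,21} = ±2.831
p-value ≈ 0.0080
Decision: reject H₀

Answer: t = -2.9315, reject H₀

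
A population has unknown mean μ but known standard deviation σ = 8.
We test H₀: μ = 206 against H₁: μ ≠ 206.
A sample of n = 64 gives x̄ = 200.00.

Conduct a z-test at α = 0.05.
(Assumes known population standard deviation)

Standard error: SE = σ/√n = 8/√64 = 1.0000
z-statistic: z = (x̄ - μ₀)/SE = (200.00 - 206)/1.0000 = -6.0000
Critical value: ±1.960
p-value < 0.0001
Decision: reject H₀

Answer: z = -6.0000, reject H₀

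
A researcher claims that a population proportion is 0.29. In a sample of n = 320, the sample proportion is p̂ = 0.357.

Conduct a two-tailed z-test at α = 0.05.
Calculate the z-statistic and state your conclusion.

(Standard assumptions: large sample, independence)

H₀: p = 0.29, H₁: p ≠ 0.29
Standard error: SE = √(p₀(1-p₀)/n) = √(0.29×0.71/320) = 0.025366
z-statistic: z = (p̂ - p₀)/SE = (0.357 - 0.29)/0.025366 = 2.6413
Critical value: z_0.025 = ±1.960
p-value = 0.0083
Decision: reject H₀ at α = 0.05

Answer: z = 2.6413, reject H₀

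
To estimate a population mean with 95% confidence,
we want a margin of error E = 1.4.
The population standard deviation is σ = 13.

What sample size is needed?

Answer: n = 332

Derivation:
z_0.025 = 1.960
n = (z×σ/E)² = (1.960×13/1.4)²
n = 331.2400
Round up: n = 332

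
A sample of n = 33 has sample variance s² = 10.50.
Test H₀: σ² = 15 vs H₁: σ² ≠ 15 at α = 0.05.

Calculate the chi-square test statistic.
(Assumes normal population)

df = n - 1 = 32
χ² = (n-1)s²/σ₀² = 32×10.50/15 = 22.4000
Critical values: χ²_{0.975,32} = 18.291, χ²_{0.025,32} = 49.480
Rejection region: χ² < 18.291 or χ² > 49.480
Decision: fail to reject H₀

Answer: χ² = 22.4000, fail to reject H₀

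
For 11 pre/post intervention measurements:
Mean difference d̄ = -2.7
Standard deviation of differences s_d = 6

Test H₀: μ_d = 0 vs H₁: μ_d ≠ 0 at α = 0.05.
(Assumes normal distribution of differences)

df = n - 1 = 10
SE = s_d/√n = 6/√11 = 1.8091
t = d̄/SE = -2.7/1.8091 = -1.4925
Critical value: t_{0.025,10} = ±2.228
p-value ≈ 0.1664
Decision: fail to reject H₀

Answer: t = -1.4925, fail to reject H₀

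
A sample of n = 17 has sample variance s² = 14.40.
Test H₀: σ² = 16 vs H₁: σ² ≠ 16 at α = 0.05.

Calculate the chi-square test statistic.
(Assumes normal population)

df = n - 1 = 16
χ² = (n-1)s²/σ₀² = 16×14.40/16 = 14.4000
Critical values: χ²_{0.975,16} = 6.908, χ²_{0.025,16} = 28.845
Rejection region: χ² < 6.908 or χ² > 28.845
Decision: fail to reject H₀

Answer: χ² = 14.4000, fail to reject H₀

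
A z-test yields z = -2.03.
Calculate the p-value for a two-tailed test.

Answer: p-value ≈ 0.0424

Derivation:
For z = -2.03:
p = 2×P(Z > |-2.03|) = 2×(1 - Φ(2.03)) = 0.0424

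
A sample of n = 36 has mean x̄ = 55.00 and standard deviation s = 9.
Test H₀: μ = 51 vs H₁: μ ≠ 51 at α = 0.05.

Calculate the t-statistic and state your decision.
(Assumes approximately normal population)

df = n - 1 = 35
SE = s/√n = 9/√36 = 1.5000
t = (x̄ - μ₀)/SE = (55.00 - 51)/1.5000 = 2.6667
Critical value: t_{0.025,35} = ±2.030
p-value ≈ 0.0115
Decision: reject H₀

Answer: t = 2.6667, reject H₀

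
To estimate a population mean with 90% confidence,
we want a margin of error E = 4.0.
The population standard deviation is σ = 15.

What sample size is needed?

Answer: n = 39

Derivation:
z_0.05 = 1.645
n = (z×σ/E)² = (1.645×15/4.0)²
n = 38.0535
Round up: n = 39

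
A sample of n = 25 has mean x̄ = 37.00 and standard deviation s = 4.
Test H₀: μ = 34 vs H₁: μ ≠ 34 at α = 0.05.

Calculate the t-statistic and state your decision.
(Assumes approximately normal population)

df = n - 1 = 24
SE = s/√n = 4/√25 = 0.8000
t = (x̄ - μ₀)/SE = (37.00 - 34)/0.8000 = 3.7500
Critical value: t_{0.025,24} = ±2.064
p-value ≈ 0.0010
Decision: reject H₀

Answer: t = 3.7500, reject H₀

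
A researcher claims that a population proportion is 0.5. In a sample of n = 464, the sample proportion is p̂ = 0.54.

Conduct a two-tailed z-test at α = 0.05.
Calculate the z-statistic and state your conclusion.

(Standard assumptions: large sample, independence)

Answer: z = 1.7232, fail to reject H₀

Derivation:
H₀: p = 0.5, H₁: p ≠ 0.5
Standard error: SE = √(p₀(1-p₀)/n) = √(0.5×0.5/464) = 0.023212
z-statistic: z = (p̂ - p₀)/SE = (0.54 - 0.5)/0.023212 = 1.7232
Critical value: z_0.025 = ±1.960
p-value = 0.0849
Decision: fail to reject H₀ at α = 0.05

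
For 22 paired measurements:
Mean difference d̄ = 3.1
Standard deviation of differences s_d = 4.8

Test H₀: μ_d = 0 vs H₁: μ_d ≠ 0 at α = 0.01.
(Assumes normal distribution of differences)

df = n - 1 = 21
SE = s_d/√n = 4.8/√22 = 1.0234
t = d̄/SE = 3.1/1.0234 = 3.0291
Critical value: t_{0.005,21} = ±2.831
p-value ≈ 0.0064
Decision: reject H₀

Answer: t = 3.0291, reject H₀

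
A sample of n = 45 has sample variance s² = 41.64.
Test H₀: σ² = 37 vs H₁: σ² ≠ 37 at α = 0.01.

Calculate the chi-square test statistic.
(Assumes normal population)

df = n - 1 = 44
χ² = (n-1)s²/σ₀² = 44×41.64/37 = 49.5178
Critical values: χ²_{0.995,44} = 23.584, χ²_{0.005,44} = 71.893
Rejection region: χ² < 23.584 or χ² > 71.893
Decision: fail to reject H₀

Answer: χ² = 49.5178, fail to reject H₀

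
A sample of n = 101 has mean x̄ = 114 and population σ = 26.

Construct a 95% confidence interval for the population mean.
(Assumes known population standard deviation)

Confidence level: 95%, α = 0.05
z_0.025 = 1.960
SE = σ/√n = 26/√101 = 2.5871
Margin of error = 1.960 × 2.5871 = 5.0707
CI: x̄ ± margin = 114 ± 5.0707
CI: (108.9293, 119.0707)

Answer: (108.9293, 119.0707)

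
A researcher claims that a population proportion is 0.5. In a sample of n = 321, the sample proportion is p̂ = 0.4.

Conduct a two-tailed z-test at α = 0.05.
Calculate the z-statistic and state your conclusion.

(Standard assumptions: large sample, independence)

Answer: z = -3.5833, reject H₀

Derivation:
H₀: p = 0.5, H₁: p ≠ 0.5
Standard error: SE = √(p₀(1-p₀)/n) = √(0.5×0.5/321) = 0.027907
z-statistic: z = (p̂ - p₀)/SE = (0.4 - 0.5)/0.027907 = -3.5833
Critical value: z_0.025 = ±1.960
p-value = 0.0003
Decision: reject H₀ at α = 0.05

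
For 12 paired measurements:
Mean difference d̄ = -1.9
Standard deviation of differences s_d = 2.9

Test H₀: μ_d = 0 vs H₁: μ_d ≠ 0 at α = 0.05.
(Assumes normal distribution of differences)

df = n - 1 = 11
SE = s_d/√n = 2.9/√12 = 0.8372
t = d̄/SE = -1.9/0.8372 = -2.2695
Critical value: t_{0.025,11} = ±2.201
p-value ≈ 0.0443
Decision: reject H₀

Answer: t = -2.2695, reject H₀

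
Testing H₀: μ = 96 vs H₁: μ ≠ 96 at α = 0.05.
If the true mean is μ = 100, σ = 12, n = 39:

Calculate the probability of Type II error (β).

SE = σ/√n = 12/√39 = 1.9215
Critical values: μ₀ ± z_0.025×SE = 96 ± 1.960×1.9215
Acceptance region: (92.2339, 99.7661)
Under H₁ (μ = 100): z_high = (99.7661 - 100)/1.9215 = -0.1217, z_low = (92.2339 - 100)/1.9215 = -4.0417
β = P(not reject | H₁) = Φ(-0.1217) - Φ(-4.0417) ≈ 0.4515

Answer: β ≈ 0.4515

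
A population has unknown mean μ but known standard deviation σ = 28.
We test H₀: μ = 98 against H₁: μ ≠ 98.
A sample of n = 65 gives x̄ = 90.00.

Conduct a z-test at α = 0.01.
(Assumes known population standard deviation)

Standard error: SE = σ/√n = 28/√65 = 3.4730
z-statistic: z = (x̄ - μ₀)/SE = (90.00 - 98)/3.4730 = -2.3035
Critical value: ±2.576
p-value = 0.0213
Decision: fail to reject H₀

Answer: z = -2.3035, fail to reject H₀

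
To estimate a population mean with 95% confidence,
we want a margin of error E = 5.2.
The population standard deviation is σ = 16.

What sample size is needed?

Answer: n = 37

Derivation:
z_0.025 = 1.960
n = (z×σ/E)² = (1.960×16/5.2)²
n = 36.3702
Round up: n = 37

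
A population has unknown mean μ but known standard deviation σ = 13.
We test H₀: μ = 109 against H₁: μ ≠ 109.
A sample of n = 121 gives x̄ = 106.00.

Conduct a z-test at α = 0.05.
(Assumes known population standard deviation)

Standard error: SE = σ/√n = 13/√121 = 1.1818
z-statistic: z = (x̄ - μ₀)/SE = (106.00 - 109)/1.1818 = -2.5385
Critical value: ±1.960
p-value = 0.0111
Decision: reject H₀

Answer: z = -2.5385, reject H₀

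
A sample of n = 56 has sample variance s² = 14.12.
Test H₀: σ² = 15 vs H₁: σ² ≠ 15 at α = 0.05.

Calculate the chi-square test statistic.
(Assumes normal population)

Answer: χ² = 51.7733, fail to reject H₀

Derivation:
df = n - 1 = 55
χ² = (n-1)s²/σ₀² = 55×14.12/15 = 51.7733
Critical values: χ²_{0.975,55} = 36.398, χ²_{0.025,55} = 77.380
Rejection region: χ² < 36.398 or χ² > 77.380
Decision: fail to reject H₀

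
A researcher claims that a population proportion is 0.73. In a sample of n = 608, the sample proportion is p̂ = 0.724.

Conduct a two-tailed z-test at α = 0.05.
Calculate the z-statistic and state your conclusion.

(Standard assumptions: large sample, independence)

Answer: z = -0.3332, fail to reject H₀

Derivation:
H₀: p = 0.73, H₁: p ≠ 0.73
Standard error: SE = √(p₀(1-p₀)/n) = √(0.73×0.27/608) = 0.018005
z-statistic: z = (p̂ - p₀)/SE = (0.724 - 0.73)/0.018005 = -0.3332
Critical value: z_0.025 = ±1.960
p-value = 0.7390
Decision: fail to reject H₀ at α = 0.05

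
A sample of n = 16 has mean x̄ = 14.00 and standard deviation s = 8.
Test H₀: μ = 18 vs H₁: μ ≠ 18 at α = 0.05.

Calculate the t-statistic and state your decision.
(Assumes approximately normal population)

df = n - 1 = 15
SE = s/√n = 8/√16 = 2.0000
t = (x̄ - μ₀)/SE = (14.00 - 18)/2.0000 = -2.0000
Critical value: t_{0.025,15} = ±2.131
p-value ≈ 0.0639
Decision: fail to reject H₀

Answer: t = -2.0000, fail to reject H₀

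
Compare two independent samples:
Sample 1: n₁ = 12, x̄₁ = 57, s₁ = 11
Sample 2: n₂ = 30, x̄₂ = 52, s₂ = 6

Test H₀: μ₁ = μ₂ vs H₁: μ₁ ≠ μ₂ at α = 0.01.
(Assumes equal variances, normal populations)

Pooled variance: s²_p = [11×11² + 29×6²]/(40) = 59.3750
s_p = 7.7055
SE = s_p×√(1/n₁ + 1/n₂) = 7.7055×√(1/12 + 1/30) = 2.6319
t = (x̄₁ - x̄₂)/SE = (57 - 52)/2.6319 = 1.8998
df = 40, t-critical = ±2.704
Decision: fail to reject H₀

Answer: t = 1.8998, fail to reject H₀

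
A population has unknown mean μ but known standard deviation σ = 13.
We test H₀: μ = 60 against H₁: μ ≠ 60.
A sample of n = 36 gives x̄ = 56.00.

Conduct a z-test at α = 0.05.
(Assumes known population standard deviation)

Standard error: SE = σ/√n = 13/√36 = 2.1667
z-statistic: z = (x̄ - μ₀)/SE = (56.00 - 60)/2.1667 = -1.8461
Critical value: ±1.960
p-value = 0.0649
Decision: fail to reject H₀

Answer: z = -1.8461, fail to reject H₀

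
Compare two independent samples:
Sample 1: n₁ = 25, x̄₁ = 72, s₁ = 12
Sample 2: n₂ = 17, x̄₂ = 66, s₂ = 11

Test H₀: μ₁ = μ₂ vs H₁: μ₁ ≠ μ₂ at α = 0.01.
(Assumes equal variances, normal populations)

Pooled variance: s²_p = [24×12² + 16×11²]/(40) = 134.8000
s_p = 11.6103
SE = s_p×√(1/n₁ + 1/n₂) = 11.6103×√(1/25 + 1/17) = 3.6498
t = (x̄₁ - x̄₂)/SE = (72 - 66)/3.6498 = 1.6439
df = 40, t-critical = ±2.704
Decision: fail to reject H₀

Answer: t = 1.6439, fail to reject H₀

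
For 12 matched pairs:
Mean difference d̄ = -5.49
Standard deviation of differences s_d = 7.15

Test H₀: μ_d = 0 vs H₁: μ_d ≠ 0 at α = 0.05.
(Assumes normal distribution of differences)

df = n - 1 = 11
SE = s_d/√n = 7.15/√12 = 2.0640
t = d̄/SE = -5.49/2.0640 = -2.6599
Critical value: t_{0.025,11} = ±2.201
p-value ≈ 0.0222
Decision: reject H₀

Answer: t = -2.6599, reject H₀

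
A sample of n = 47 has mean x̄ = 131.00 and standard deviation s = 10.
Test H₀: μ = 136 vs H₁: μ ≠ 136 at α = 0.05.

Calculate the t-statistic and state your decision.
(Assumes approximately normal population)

df = n - 1 = 46
SE = s/√n = 10/√47 = 1.4586
t = (x̄ - μ₀)/SE = (131.00 - 136)/1.4586 = -3.4279
Critical value: t_{0.025,46} = ±2.013
p-value ≈ 0.0013
Decision: reject H₀

Answer: t = -3.4279, reject H₀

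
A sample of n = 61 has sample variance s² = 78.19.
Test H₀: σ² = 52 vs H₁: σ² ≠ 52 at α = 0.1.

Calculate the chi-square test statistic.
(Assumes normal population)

df = n - 1 = 60
χ² = (n-1)s²/σ₀² = 60×78.19/52 = 90.2192
Critical values: χ²_{0.95,60} = 43.188, χ²_{0.05,60} = 79.082
Rejection region: χ² < 43.188 or χ² > 79.082
Decision: reject H₀

Answer: χ² = 90.2192, reject H₀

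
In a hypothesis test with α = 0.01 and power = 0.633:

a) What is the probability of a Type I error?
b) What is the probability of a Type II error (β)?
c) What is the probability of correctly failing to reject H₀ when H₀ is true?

Answer: a) 0.01, b) 0.367, c) 0.99

Derivation:
a) Type I error probability = α = 0.01
b) Power = P(reject H₀ | H₁ true) = 1 - β = 0.633, so Type II error probability = β = 1 - Power = 0.367
c) P(fail to reject H₀ | H₀ true) = 1 - α = 0.99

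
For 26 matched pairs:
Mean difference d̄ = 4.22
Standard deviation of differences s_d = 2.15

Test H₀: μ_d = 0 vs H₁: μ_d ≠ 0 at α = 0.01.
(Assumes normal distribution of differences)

Answer: t = 10.0095, reject H₀

Derivation:
df = n - 1 = 25
SE = s_d/√n = 2.15/√26 = 0.4216
t = d̄/SE = 4.22/0.4216 = 10.0095
Critical value: t_{0.005,25} = ±2.787
p-value < 0.0001
Decision: reject H₀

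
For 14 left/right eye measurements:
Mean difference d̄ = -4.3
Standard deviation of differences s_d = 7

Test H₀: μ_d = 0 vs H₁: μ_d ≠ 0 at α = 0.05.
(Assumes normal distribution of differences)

df = n - 1 = 13
SE = s_d/√n = 7/√14 = 1.8708
t = d̄/SE = -4.3/1.8708 = -2.2985
Critical value: t_{0.025,13} = ±2.160
p-value ≈ 0.0388
Decision: reject H₀

Answer: t = -2.2985, reject H₀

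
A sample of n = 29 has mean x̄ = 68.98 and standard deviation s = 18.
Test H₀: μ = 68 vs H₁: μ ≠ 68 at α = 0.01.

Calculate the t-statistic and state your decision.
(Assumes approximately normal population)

Answer: t = 0.2932, fail to reject H₀

Derivation:
df = n - 1 = 28
SE = s/√n = 18/√29 = 3.3425
t = (x̄ - μ₀)/SE = (68.98 - 68)/3.3425 = 0.2932
Critical value: t_{0.005,28} = ±2.763
p-value ≈ 0.7715
Decision: fail to reject H₀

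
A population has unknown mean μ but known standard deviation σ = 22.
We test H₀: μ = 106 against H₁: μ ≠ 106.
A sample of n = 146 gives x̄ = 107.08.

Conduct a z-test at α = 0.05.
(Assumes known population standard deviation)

Standard error: SE = σ/√n = 22/√146 = 1.8207
z-statistic: z = (x̄ - μ₀)/SE = (107.08 - 106)/1.8207 = 0.5932
Critical value: ±1.960
p-value = 0.5530
Decision: fail to reject H₀

Answer: z = 0.5932, fail to reject H₀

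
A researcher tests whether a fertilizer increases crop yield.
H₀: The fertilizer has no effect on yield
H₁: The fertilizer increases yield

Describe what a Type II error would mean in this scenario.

Type I error (α): Rejecting H₀ when H₀ is true
Type II error (β): Failing to reject H₀ when H₁ is true

Answer: Failing to recommend an effective fertilizer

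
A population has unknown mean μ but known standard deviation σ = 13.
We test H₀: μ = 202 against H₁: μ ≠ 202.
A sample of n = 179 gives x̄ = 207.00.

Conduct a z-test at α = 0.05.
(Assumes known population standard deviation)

Answer: z = 5.1456, reject H₀

Derivation:
Standard error: SE = σ/√n = 13/√179 = 0.9717
z-statistic: z = (x̄ - μ₀)/SE = (207.00 - 202)/0.9717 = 5.1456
Critical value: ±1.960
p-value < 0.0001
Decision: reject H₀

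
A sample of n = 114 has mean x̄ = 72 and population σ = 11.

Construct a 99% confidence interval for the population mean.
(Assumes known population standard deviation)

Answer: (69.3462, 74.6538)

Derivation:
Confidence level: 99%, α = 0.01
z_0.005 = 2.576
SE = σ/√n = 11/√114 = 1.0302
Margin of error = 2.576 × 1.0302 = 2.6538
CI: x̄ ± margin = 72 ± 2.6538
CI: (69.3462, 74.6538)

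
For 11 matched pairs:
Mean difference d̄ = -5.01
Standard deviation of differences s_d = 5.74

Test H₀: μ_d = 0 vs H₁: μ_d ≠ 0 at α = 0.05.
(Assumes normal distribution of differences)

Answer: t = -2.8948, reject H₀

Derivation:
df = n - 1 = 10
SE = s_d/√n = 5.74/√11 = 1.7307
t = d̄/SE = -5.01/1.7307 = -2.8948
Critical value: t_{0.025,10} = ±2.228
p-value ≈ 0.0160
Decision: reject H₀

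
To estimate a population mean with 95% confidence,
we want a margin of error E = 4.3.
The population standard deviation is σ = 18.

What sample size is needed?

Answer: n = 68

Derivation:
z_0.025 = 1.960
n = (z×σ/E)² = (1.960×18/4.3)²
n = 67.3163
Round up: n = 68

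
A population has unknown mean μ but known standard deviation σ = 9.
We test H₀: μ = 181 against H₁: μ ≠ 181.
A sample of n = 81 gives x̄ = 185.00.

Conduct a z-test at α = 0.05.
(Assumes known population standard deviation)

Standard error: SE = σ/√n = 9/√81 = 1.0000
z-statistic: z = (x̄ - μ₀)/SE = (185.00 - 181)/1.0000 = 4.0000
Critical value: ±1.960
p-value = 0.0001
Decision: reject H₀

Answer: z = 4.0000, reject H₀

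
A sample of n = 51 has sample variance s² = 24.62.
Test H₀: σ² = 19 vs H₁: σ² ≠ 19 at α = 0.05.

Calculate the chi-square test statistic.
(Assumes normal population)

df = n - 1 = 50
χ² = (n-1)s²/σ₀² = 50×24.62/19 = 64.7895
Critical values: χ²_{0.975,50} = 32.357, χ²_{0.025,50} = 71.420
Rejection region: χ² < 32.357 or χ² > 71.420
Decision: fail to reject H₀

Answer: χ² = 64.7895, fail to reject H₀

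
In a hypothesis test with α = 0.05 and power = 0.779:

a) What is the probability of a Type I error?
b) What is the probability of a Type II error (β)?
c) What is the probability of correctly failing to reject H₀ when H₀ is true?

Answer: a) 0.05, b) 0.221, c) 0.95

Derivation:
a) Type I error probability = α = 0.05
b) Power = P(reject H₀ | H₁ true) = 1 - β = 0.779, so Type II error probability = β = 1 - Power = 0.221
c) P(fail to reject H₀ | H₀ true) = 1 - α = 0.95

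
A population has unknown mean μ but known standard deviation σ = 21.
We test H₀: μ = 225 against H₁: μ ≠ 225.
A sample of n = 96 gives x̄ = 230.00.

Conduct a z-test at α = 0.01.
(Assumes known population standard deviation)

Standard error: SE = σ/√n = 21/√96 = 2.1433
z-statistic: z = (x̄ - μ₀)/SE = (230.00 - 225)/2.1433 = 2.3329
Critical value: ±2.576
p-value = 0.0197
Decision: fail to reject H₀

Answer: z = 2.3329, fail to reject H₀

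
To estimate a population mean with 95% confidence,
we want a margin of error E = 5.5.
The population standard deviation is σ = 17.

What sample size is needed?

Answer: n = 37

Derivation:
z_0.025 = 1.960
n = (z×σ/E)² = (1.960×17/5.5)²
n = 36.7016
Round up: n = 37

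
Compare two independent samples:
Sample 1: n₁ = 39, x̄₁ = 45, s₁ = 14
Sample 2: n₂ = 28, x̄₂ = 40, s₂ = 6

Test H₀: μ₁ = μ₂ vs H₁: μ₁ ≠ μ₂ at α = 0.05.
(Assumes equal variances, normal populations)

Answer: t = 1.7736, fail to reject H₀

Derivation:
Pooled variance: s²_p = [38×14² + 27×6²]/(65) = 129.5385
s_p = 11.3815
SE = s_p×√(1/n₁ + 1/n₂) = 11.3815×√(1/39 + 1/28) = 2.8192
t = (x̄₁ - x̄₂)/SE = (45 - 40)/2.8192 = 1.7736
df = 65, t-critical = ±1.997
Decision: fail to reject H₀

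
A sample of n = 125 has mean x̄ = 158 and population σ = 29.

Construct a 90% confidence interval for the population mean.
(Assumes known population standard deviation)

Confidence level: 90%, α = 0.1
z_0.05 = 1.645
SE = σ/√n = 29/√125 = 2.5938
Margin of error = 1.645 × 2.5938 = 4.2668
CI: x̄ ± margin = 158 ± 4.2668
CI: (153.7332, 162.2668)

Answer: (153.7332, 162.2668)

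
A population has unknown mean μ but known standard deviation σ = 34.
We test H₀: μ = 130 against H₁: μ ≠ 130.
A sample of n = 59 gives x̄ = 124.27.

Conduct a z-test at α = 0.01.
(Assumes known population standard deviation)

Standard error: SE = σ/√n = 34/√59 = 4.4264
z-statistic: z = (x̄ - μ₀)/SE = (124.27 - 130)/4.4264 = -1.2945
Critical value: ±2.576
p-value = 0.1955
Decision: fail to reject H₀

Answer: z = -1.2945, fail to reject H₀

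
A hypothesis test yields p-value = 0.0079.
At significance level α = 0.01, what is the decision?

Answer: reject H₀

Derivation:
Compare p-value to α:
0.0079 < 0.01
Decision: reject H₀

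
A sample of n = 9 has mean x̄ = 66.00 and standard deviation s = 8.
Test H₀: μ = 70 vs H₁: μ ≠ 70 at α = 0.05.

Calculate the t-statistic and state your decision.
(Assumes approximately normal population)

df = n - 1 = 8
SE = s/√n = 8/√9 = 2.6667
t = (x̄ - μ₀)/SE = (66.00 - 70)/2.6667 = -1.5000
Critical value: t_{0.025,8} = ±2.306
p-value ≈ 0.1720
Decision: fail to reject H₀

Answer: t = -1.5000, fail to reject H₀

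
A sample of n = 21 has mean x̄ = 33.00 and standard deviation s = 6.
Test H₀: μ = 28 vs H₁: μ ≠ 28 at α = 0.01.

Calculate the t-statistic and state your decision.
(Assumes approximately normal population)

df = n - 1 = 20
SE = s/√n = 6/√21 = 1.3093
t = (x̄ - μ₀)/SE = (33.00 - 28)/1.3093 = 3.8188
Critical value: t_{0.005,20} = ±2.845
p-value ≈ 0.0011
Decision: reject H₀

Answer: t = 3.8188, reject H₀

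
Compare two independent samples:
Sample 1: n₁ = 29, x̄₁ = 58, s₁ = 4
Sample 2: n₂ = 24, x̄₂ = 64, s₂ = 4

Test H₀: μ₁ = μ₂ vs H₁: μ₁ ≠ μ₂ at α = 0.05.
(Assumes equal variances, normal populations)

Pooled variance: s²_p = [28×4² + 23×4²]/(51) = 16.0000
s_p = 4.0000
SE = s_p×√(1/n₁ + 1/n₂) = 4.0000×√(1/29 + 1/24) = 1.1038
t = (x̄₁ - x̄₂)/SE = (58 - 64)/1.1038 = -5.4358
df = 51, t-critical = ±2.008
Decision: reject H₀

Answer: t = -5.4358, reject H₀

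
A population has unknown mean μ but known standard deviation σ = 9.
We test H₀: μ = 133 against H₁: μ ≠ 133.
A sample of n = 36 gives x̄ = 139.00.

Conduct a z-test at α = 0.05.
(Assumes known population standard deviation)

Standard error: SE = σ/√n = 9/√36 = 1.5000
z-statistic: z = (x̄ - μ₀)/SE = (139.00 - 133)/1.5000 = 4.0000
Critical value: ±1.960
p-value = 0.0001
Decision: reject H₀

Answer: z = 4.0000, reject H₀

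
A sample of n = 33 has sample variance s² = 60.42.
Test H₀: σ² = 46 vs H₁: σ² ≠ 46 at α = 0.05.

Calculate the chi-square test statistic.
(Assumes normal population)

Answer: χ² = 42.0313, fail to reject H₀

Derivation:
df = n - 1 = 32
χ² = (n-1)s²/σ₀² = 32×60.42/46 = 42.0313
Critical values: χ²_{0.975,32} = 18.291, χ²_{0.025,32} = 49.480
Rejection region: χ² < 18.291 or χ² > 49.480
Decision: fail to reject H₀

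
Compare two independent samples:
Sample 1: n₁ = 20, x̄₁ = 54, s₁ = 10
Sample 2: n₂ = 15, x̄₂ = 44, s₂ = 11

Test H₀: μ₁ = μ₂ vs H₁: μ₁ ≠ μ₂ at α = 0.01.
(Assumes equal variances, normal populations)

Pooled variance: s²_p = [19×10² + 14×11²]/(33) = 108.9091
s_p = 10.4360
SE = s_p×√(1/n₁ + 1/n₂) = 10.4360×√(1/20 + 1/15) = 3.5646
t = (x̄₁ - x̄₂)/SE = (54 - 44)/3.5646 = 2.8054
df = 33, t-critical = ±2.733
Decision: reject H₀

Answer: t = 2.8054, reject H₀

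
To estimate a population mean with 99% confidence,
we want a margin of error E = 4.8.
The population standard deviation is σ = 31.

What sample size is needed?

z_0.005 = 2.576
n = (z×σ/E)² = (2.576×31/4.8)²
n = 276.7787
Round up: n = 277

Answer: n = 277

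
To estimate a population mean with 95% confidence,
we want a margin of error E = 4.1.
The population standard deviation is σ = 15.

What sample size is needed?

z_0.025 = 1.960
n = (z×σ/E)² = (1.960×15/4.1)²
n = 51.4194
Round up: n = 52

Answer: n = 52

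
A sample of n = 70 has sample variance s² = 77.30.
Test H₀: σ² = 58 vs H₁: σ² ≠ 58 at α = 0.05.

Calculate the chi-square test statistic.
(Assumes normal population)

Answer: χ² = 91.9603, fail to reject H₀

Derivation:
df = n - 1 = 69
χ² = (n-1)s²/σ₀² = 69×77.30/58 = 91.9603
Critical values: χ²_{0.975,69} = 47.924, χ²_{0.025,69} = 93.856
Rejection region: χ² < 47.924 or χ² > 93.856
Decision: fail to reject H₀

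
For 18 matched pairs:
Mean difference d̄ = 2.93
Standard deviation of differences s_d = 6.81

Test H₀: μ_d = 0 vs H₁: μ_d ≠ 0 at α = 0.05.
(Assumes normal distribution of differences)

Answer: t = 1.8254, fail to reject H₀

Derivation:
df = n - 1 = 17
SE = s_d/√n = 6.81/√18 = 1.6051
t = d̄/SE = 2.93/1.6051 = 1.8254
Critical value: t_{0.025,17} = ±2.110
p-value ≈ 0.0856
Decision: fail to reject H₀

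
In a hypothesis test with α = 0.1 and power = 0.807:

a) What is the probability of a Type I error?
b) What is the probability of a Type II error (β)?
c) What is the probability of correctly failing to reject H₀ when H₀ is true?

a) Type I error probability = α = 0.1
b) Power = P(reject H₀ | H₁ true) = 1 - β = 0.807, so Type II error probability = β = 1 - Power = 0.193
c) P(fail to reject H₀ | H₀ true) = 1 - α = 0.9

Answer: a) 0.1, b) 0.193, c) 0.9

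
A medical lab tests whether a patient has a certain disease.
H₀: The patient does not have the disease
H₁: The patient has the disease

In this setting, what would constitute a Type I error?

Type I error: rejecting H₀ when it is actually true (false positive).
Type II error: failing to reject H₀ when H₁ is actually true (false negative).

Answer: Diagnosing a healthy patient as having the disease (false positive)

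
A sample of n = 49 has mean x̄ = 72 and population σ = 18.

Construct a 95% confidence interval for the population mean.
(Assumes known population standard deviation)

Confidence level: 95%, α = 0.05
z_0.025 = 1.960
SE = σ/√n = 18/√49 = 2.5714
Margin of error = 1.960 × 2.5714 = 5.0399
CI: x̄ ± margin = 72 ± 5.0399
CI: (66.9601, 77.0399)

Answer: (66.9601, 77.0399)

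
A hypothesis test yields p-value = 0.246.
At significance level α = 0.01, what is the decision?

Answer: fail to reject H₀

Derivation:
Compare p-value to α:
0.246 ≥ 0.01
Decision: fail to reject H₀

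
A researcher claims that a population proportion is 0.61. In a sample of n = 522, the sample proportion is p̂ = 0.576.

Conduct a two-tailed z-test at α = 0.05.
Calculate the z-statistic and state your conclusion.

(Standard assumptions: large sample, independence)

Answer: z = -1.5927, fail to reject H₀

Derivation:
H₀: p = 0.61, H₁: p ≠ 0.61
Standard error: SE = √(p₀(1-p₀)/n) = √(0.61×0.39/522) = 0.021348
z-statistic: z = (p̂ - p₀)/SE = (0.576 - 0.61)/0.021348 = -1.5927
Critical value: z_0.025 = ±1.960
p-value = 0.1112
Decision: fail to reject H₀ at α = 0.05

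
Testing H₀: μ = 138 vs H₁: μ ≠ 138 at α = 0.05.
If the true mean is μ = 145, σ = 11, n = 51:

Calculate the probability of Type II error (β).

SE = σ/√n = 11/√51 = 1.5403
Critical values: μ₀ ± z_0.025×SE = 138 ± 1.960×1.5403
Acceptance region: (134.9810, 141.0190)
Under H₁ (μ = 145): z_high = (141.0190 - 145)/1.5403 = -2.5846, z_low = (134.9810 - 145)/1.5403 = -6.5046
β = P(not reject | H₁) = Φ(-2.5846) - Φ(-6.5046) ≈ 0.0049

Answer: β ≈ 0.0049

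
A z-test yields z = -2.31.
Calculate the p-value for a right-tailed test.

Answer: p-value ≈ 0.9896

Derivation:
For z = -2.31:
p = P(Z > -2.31) = 1 - Φ(-2.31) = 0.9896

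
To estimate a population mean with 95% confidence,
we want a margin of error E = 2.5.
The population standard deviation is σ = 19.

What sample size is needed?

z_0.025 = 1.960
n = (z×σ/E)² = (1.960×19/2.5)²
n = 221.8908
Round up: n = 222

Answer: n = 222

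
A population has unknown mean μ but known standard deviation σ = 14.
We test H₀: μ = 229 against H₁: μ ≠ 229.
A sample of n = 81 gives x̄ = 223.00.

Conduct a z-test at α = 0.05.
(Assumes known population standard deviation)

Answer: z = -3.8570, reject H₀

Derivation:
Standard error: SE = σ/√n = 14/√81 = 1.5556
z-statistic: z = (x̄ - μ₀)/SE = (223.00 - 229)/1.5556 = -3.8570
Critical value: ±1.960
p-value = 0.0001
Decision: reject H₀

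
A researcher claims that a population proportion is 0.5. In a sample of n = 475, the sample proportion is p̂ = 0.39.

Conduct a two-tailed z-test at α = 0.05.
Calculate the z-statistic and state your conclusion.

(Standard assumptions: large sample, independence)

H₀: p = 0.5, H₁: p ≠ 0.5
Standard error: SE = √(p₀(1-p₀)/n) = √(0.5×0.5/475) = 0.022942
z-statistic: z = (p̂ - p₀)/SE = (0.39 - 0.5)/0.022942 = -4.7947
Critical value: z_0.025 = ±1.960
p-value < 0.0001
Decision: reject H₀ at α = 0.05

Answer: z = -4.7947, reject H₀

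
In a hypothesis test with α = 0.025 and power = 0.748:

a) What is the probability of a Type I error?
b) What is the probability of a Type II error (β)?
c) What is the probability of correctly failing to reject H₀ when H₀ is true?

a) Type I error probability = α = 0.025
b) Power = P(reject H₀ | H₁ true) = 1 - β = 0.748, so Type II error probability = β = 1 - Power = 0.252
c) P(fail to reject H₀ | H₀ true) = 1 - α = 0.975

Answer: a) 0.025, b) 0.252, c) 0.975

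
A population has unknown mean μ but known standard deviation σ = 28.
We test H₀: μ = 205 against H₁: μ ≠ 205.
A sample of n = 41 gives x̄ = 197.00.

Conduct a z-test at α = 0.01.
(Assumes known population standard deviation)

Standard error: SE = σ/√n = 28/√41 = 4.3729
z-statistic: z = (x̄ - μ₀)/SE = (197.00 - 205)/4.3729 = -1.8294
Critical value: ±2.576
p-value = 0.0673
Decision: fail to reject H₀

Answer: z = -1.8294, fail to reject H₀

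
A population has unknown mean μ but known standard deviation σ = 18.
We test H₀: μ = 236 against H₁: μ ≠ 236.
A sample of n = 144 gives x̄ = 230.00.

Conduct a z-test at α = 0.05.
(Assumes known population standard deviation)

Standard error: SE = σ/√n = 18/√144 = 1.5000
z-statistic: z = (x̄ - μ₀)/SE = (230.00 - 236)/1.5000 = -4.0000
Critical value: ±1.960
p-value = 0.0001
Decision: reject H₀

Answer: z = -4.0000, reject H₀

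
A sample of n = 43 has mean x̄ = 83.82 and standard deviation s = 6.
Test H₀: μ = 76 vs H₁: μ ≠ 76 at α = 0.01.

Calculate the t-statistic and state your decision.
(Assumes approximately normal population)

df = n - 1 = 42
SE = s/√n = 6/√43 = 0.9150
t = (x̄ - μ₀)/SE = (83.82 - 76)/0.9150 = 8.5464
Critical value: t_{0.005,42} = ±2.698
p-value < 0.0001
Decision: reject H₀

Answer: t = 8.5464, reject H₀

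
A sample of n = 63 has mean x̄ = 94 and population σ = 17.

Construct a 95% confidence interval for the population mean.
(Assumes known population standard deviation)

Answer: (89.8021, 98.1979)

Derivation:
Confidence level: 95%, α = 0.05
z_0.025 = 1.960
SE = σ/√n = 17/√63 = 2.1418
Margin of error = 1.960 × 2.1418 = 4.1979
CI: x̄ ± margin = 94 ± 4.1979
CI: (89.8021, 98.1979)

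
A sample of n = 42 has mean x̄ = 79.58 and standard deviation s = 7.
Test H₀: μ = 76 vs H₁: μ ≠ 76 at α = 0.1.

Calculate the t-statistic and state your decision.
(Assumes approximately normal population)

Answer: t = 3.3145, reject H₀

Derivation:
df = n - 1 = 41
SE = s/√n = 7/√42 = 1.0801
t = (x̄ - μ₀)/SE = (79.58 - 76)/1.0801 = 3.3145
Critical value: t_{0.05,41} = ±1.683
p-value ≈ 0.0019
Decision: reject H₀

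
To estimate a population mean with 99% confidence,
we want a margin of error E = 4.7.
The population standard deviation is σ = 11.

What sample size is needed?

Answer: n = 37

Derivation:
z_0.005 = 2.576
n = (z×σ/E)² = (2.576×11/4.7)²
n = 36.3481
Round up: n = 37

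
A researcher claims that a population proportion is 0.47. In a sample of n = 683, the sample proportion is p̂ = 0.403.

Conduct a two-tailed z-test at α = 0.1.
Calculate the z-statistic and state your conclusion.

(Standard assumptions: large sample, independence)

H₀: p = 0.47, H₁: p ≠ 0.47
Standard error: SE = √(p₀(1-p₀)/n) = √(0.47×0.53/683) = 0.019097
z-statistic: z = (p̂ - p₀)/SE = (0.403 - 0.47)/0.019097 = -3.5084
Critical value: z_0.05 = ±1.645
p-value = 0.0005
Decision: reject H₀ at α = 0.1

Answer: z = -3.5084, reject H₀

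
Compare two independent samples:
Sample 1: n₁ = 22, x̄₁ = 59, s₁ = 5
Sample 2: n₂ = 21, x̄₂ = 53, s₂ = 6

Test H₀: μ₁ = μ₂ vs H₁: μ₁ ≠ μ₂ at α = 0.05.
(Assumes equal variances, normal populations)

Answer: t = 3.5691, reject H₀

Derivation:
Pooled variance: s²_p = [21×5² + 20×6²]/(41) = 30.3659
s_p = 5.5105
SE = s_p×√(1/n₁ + 1/n₂) = 5.5105×√(1/22 + 1/21) = 1.6811
t = (x̄₁ - x̄₂)/SE = (59 - 53)/1.6811 = 3.5691
df = 41, t-critical = ±2.020
Decision: reject H₀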